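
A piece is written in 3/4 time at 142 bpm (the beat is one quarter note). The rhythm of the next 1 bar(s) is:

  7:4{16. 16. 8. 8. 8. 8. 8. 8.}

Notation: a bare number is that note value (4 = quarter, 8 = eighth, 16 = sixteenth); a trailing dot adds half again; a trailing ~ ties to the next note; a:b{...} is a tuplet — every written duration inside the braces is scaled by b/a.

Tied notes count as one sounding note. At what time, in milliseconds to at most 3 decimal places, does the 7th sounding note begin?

1. 0.0ms @ 0 + 90.543ms (3/14)
2. 90.543ms @ 3/14 + 90.543ms (3/14)
3. 181.087ms @ 3/7 + 181.087ms (3/7)
4. 362.173ms @ 6/7 + 181.087ms (3/7)
5. 543.26ms @ 9/7 + 181.087ms (3/7)
6. 724.346ms @ 12/7 + 181.087ms (3/7)
7. 905.433ms @ 15/7 + 181.087ms (3/7)
8. 1086.519ms @ 18/7 + 181.087ms (3/7)

note 7 onset = 15/7b = 905.433ms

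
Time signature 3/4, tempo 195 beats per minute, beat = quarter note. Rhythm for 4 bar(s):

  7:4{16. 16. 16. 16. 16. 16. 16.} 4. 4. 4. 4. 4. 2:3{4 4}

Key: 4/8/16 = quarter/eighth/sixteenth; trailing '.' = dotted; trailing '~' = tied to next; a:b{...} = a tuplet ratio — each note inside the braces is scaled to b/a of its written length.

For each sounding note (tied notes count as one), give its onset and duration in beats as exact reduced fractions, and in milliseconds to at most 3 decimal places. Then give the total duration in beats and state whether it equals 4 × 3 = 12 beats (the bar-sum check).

1) 0.0ms=0b +65.934ms=3/14b
2) 65.934ms=3/14b +65.934ms=3/14b
3) 131.868ms=3/7b +65.934ms=3/14b
4) 197.802ms=9/14b +65.934ms=3/14b
5) 263.736ms=6/7b +65.934ms=3/14b
6) 329.67ms=15/14b +65.934ms=3/14b
7) 395.604ms=9/7b +65.934ms=3/14b
8) 461.538ms=3/2b +461.538ms=3/2b
9) 923.077ms=3b +461.538ms=3/2b
10) 1384.615ms=9/2b +461.538ms=3/2b
11) 1846.154ms=6b +461.538ms=3/2b
12) 2307.692ms=15/2b +461.538ms=3/2b
13) 2769.231ms=9b +461.538ms=3/2b
14) 3230.769ms=21/2b +461.538ms=3/2b
Σ=12b of 12 (195bpm 3/4) — PASS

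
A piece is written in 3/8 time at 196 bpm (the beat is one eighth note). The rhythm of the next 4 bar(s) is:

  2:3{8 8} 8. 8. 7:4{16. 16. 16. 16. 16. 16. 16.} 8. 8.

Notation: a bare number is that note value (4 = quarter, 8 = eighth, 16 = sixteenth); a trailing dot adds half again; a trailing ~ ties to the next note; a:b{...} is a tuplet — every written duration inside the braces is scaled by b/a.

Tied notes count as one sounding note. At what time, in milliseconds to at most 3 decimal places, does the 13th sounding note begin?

1. 0.0ms @ 0 + 459.184ms (3/2)
2. 459.184ms @ 3/2 + 459.184ms (3/2)
3. 918.367ms @ 3 + 459.184ms (3/2)
4. 1377.551ms @ 9/2 + 459.184ms (3/2)
5. 1836.735ms @ 6 + 131.195ms (3/7)
6. 1967.93ms @ 45/7 + 131.195ms (3/7)
7. 2099.125ms @ 48/7 + 131.195ms (3/7)
8. 2230.321ms @ 51/7 + 131.195ms (3/7)
9. 2361.516ms @ 54/7 + 131.195ms (3/7)
10. 2492.711ms @ 57/7 + 131.195ms (3/7)
11. 2623.907ms @ 60/7 + 131.195ms (3/7)
12. 2755.102ms @ 9 + 459.184ms (3/2)
13. 3214.286ms @ 21/2 + 459.184ms (3/2)

note 13 onset = 21/2b = 3214.286ms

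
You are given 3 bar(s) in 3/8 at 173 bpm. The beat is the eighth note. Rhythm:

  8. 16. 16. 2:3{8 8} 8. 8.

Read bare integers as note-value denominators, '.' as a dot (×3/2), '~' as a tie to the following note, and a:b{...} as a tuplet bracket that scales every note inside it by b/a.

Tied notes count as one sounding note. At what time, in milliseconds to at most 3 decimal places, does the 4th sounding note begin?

1. 0.0ms @ 0 + 520.231ms (3/2)
2. 520.231ms @ 3/2 + 260.116ms (3/4)
3. 780.347ms @ 9/4 + 260.116ms (3/4)
4. 1040.462ms @ 3 + 520.231ms (3/2)
5. 1560.694ms @ 9/2 + 520.231ms (3/2)
6. 2080.925ms @ 6 + 520.231ms (3/2)
7. 2601.156ms @ 15/2 + 520.231ms (3/2)

note 4 onset = 3b = 1040.462ms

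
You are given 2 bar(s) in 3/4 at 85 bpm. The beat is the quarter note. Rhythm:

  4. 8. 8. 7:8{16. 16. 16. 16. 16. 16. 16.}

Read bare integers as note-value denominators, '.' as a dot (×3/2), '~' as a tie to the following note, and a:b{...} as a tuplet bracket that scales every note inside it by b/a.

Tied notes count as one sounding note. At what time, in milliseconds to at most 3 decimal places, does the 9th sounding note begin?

note 9 onset = 36/7b = 3630.252ms

1. 0.0ms @ 0 + 1058.824ms (3/2)
2. 1058.824ms @ 3/2 + 529.412ms (3/4)
3. 1588.235ms @ 9/4 + 529.412ms (3/4)
4. 2117.647ms @ 3 + 302.521ms (3/7)
5. 2420.168ms @ 24/7 + 302.521ms (3/7)
6. 2722.689ms @ 27/7 + 302.521ms (3/7)
7. 3025.21ms @ 30/7 + 302.521ms (3/7)
8. 3327.731ms @ 33/7 + 302.521ms (3/7)
9. 3630.252ms @ 36/7 + 302.521ms (3/7)
10. 3932.773ms @ 39/7 + 302.521ms (3/7)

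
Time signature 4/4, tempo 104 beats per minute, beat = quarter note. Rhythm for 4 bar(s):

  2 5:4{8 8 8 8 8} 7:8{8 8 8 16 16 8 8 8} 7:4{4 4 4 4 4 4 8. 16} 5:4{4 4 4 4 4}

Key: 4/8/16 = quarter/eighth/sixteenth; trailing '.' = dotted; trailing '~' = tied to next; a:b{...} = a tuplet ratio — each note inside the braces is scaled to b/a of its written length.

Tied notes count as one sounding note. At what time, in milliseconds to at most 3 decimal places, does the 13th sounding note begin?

note 13 onset = 48/7b = 3956.044ms

1. 0.0ms @ 0 + 1153.846ms (2)
2. 1153.846ms @ 2 + 230.769ms (2/5)
3. 1384.615ms @ 12/5 + 230.769ms (2/5)
4. 1615.385ms @ 14/5 + 230.769ms (2/5)
5. 1846.154ms @ 16/5 + 230.769ms (2/5)
6. 2076.923ms @ 18/5 + 230.769ms (2/5)
7. 2307.692ms @ 4 + 329.67ms (4/7)
8. 2637.363ms @ 32/7 + 329.67ms (4/7)
9. 2967.033ms @ 36/7 + 329.67ms (4/7)
10. 3296.703ms @ 40/7 + 164.835ms (2/7)
11. 3461.538ms @ 6 + 164.835ms (2/7)
12. 3626.374ms @ 44/7 + 329.67ms (4/7)
13. 3956.044ms @ 48/7 + 329.67ms (4/7)
14. 4285.714ms @ 52/7 + 329.67ms (4/7)
15. 4615.385ms @ 8 + 329.67ms (4/7)
16. 4945.055ms @ 60/7 + 329.67ms (4/7)
17. 5274.725ms @ 64/7 + 329.67ms (4/7)
18. 5604.396ms @ 68/7 + 329.67ms (4/7)
19. 5934.066ms @ 72/7 + 329.67ms (4/7)
20. 6263.736ms @ 76/7 + 329.67ms (4/7)
21. 6593.407ms @ 80/7 + 247.253ms (3/7)
22. 6840.659ms @ 83/7 + 82.418ms (1/7)
23. 6923.077ms @ 12 + 461.538ms (4/5)
24. 7384.615ms @ 64/5 + 461.538ms (4/5)
25. 7846.154ms @ 68/5 + 461.538ms (4/5)
26. 8307.692ms @ 72/5 + 461.538ms (4/5)
27. 8769.231ms @ 76/5 + 461.538ms (4/5)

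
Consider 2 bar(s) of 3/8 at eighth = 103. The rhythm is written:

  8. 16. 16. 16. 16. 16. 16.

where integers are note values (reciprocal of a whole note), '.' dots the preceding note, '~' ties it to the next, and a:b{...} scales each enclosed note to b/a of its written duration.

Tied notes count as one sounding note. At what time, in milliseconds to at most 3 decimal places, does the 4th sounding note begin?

note 4 onset = 3b = 1747.573ms

1. 0.0ms @ 0 + 873.786ms (3/2)
2. 873.786ms @ 3/2 + 436.893ms (3/4)
3. 1310.68ms @ 9/4 + 436.893ms (3/4)
4. 1747.573ms @ 3 + 436.893ms (3/4)
5. 2184.466ms @ 15/4 + 436.893ms (3/4)
6. 2621.359ms @ 9/2 + 436.893ms (3/4)
7. 3058.252ms @ 21/4 + 436.893ms (3/4)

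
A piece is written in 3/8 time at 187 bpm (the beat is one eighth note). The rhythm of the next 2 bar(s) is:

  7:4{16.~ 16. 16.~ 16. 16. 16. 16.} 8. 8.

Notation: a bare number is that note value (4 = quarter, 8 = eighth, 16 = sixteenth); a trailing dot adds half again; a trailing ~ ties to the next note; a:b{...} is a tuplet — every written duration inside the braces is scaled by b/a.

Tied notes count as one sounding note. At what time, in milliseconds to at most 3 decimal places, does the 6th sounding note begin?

1. 0.0ms @ 0 + 275.019ms (6/7)
2. 275.019ms @ 6/7 + 275.019ms (6/7)
3. 550.038ms @ 12/7 + 137.51ms (3/7)
4. 687.548ms @ 15/7 + 137.51ms (3/7)
5. 825.057ms @ 18/7 + 137.51ms (3/7)
6. 962.567ms @ 3 + 481.283ms (3/2)
7. 1443.85ms @ 9/2 + 481.283ms (3/2)

note 6 onset = 3b = 962.567ms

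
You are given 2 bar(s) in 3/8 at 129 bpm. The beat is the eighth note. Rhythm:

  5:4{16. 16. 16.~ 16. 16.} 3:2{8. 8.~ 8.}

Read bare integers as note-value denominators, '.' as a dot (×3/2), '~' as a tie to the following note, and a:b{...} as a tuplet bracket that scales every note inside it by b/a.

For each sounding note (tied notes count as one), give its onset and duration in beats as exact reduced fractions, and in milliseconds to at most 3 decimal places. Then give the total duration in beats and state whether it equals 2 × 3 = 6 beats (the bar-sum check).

1) 0.0ms=0b +279.07ms=3/5b
2) 279.07ms=3/5b +279.07ms=3/5b
3) 558.14ms=6/5b +558.14ms=6/5b
4) 1116.279ms=12/5b +279.07ms=3/5b
5) 1395.349ms=3b +465.116ms=1b
6) 1860.465ms=4b +930.233ms=2b
Σ=6b of 6 (129bpm 3/8) — PASS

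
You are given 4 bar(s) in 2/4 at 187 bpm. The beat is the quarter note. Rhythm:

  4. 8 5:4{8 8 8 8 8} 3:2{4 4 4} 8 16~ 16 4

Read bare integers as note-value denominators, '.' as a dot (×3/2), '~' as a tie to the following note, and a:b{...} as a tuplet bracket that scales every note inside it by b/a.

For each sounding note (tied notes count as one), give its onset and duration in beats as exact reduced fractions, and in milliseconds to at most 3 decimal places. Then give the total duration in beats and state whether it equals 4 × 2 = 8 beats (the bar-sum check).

1) 0.0ms=0b +481.283ms=3/2b
2) 481.283ms=3/2b +160.428ms=1/2b
3) 641.711ms=2b +128.342ms=2/5b
4) 770.053ms=12/5b +128.342ms=2/5b
5) 898.396ms=14/5b +128.342ms=2/5b
6) 1026.738ms=16/5b +128.342ms=2/5b
7) 1155.08ms=18/5b +128.342ms=2/5b
8) 1283.422ms=4b +213.904ms=2/3b
9) 1497.326ms=14/3b +213.904ms=2/3b
10) 1711.23ms=16/3b +213.904ms=2/3b
11) 1925.134ms=6b +160.428ms=1/2b
12) 2085.561ms=13/2b +160.428ms=1/2b
13) 2245.989ms=7b +320.856ms=1b
Σ=8b of 8 (187bpm 2/4) — PASS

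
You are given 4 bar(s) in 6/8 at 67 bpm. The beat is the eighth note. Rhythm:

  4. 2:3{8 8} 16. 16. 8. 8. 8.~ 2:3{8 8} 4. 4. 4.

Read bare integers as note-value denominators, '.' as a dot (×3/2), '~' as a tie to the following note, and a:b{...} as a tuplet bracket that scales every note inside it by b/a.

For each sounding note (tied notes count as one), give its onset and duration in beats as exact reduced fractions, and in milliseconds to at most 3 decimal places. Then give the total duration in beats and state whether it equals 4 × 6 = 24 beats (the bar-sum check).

1) 0.0ms=0b +2686.567ms=3b
2) 2686.567ms=3b +1343.284ms=3/2b
3) 4029.851ms=9/2b +1343.284ms=3/2b
4) 5373.134ms=6b +671.642ms=3/4b
5) 6044.776ms=27/4b +671.642ms=3/4b
6) 6716.418ms=15/2b +1343.284ms=3/2b
7) 8059.701ms=9b +1343.284ms=3/2b
8) 9402.985ms=21/2b +2686.567ms=3b
9) 12089.552ms=27/2b +1343.284ms=3/2b
10) 13432.836ms=15b +2686.567ms=3b
11) 16119.403ms=18b +2686.567ms=3b
12) 18805.97ms=21b +2686.567ms=3b
Σ=24b of 24 (67bpm 6/8) — PASS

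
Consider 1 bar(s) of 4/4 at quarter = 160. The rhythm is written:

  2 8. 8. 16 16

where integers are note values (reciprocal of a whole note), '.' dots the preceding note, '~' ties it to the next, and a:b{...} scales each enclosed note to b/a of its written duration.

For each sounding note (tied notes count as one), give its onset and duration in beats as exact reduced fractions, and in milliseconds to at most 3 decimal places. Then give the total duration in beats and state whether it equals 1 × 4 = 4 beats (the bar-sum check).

1) 0.0ms=0b +750.0ms=2b
2) 750.0ms=2b +281.25ms=3/4b
3) 1031.25ms=11/4b +281.25ms=3/4b
4) 1312.5ms=7/2b +93.75ms=1/4b
5) 1406.25ms=15/4b +93.75ms=1/4b
Σ=4b of 4 (160bpm 4/4) — PASS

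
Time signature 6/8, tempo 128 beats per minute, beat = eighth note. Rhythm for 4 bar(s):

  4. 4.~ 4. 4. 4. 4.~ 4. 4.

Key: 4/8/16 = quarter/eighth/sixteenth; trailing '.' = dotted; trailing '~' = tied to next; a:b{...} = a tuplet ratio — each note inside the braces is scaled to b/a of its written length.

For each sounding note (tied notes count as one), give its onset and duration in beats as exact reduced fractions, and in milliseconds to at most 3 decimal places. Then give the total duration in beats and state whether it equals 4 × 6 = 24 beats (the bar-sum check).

1) 0.0ms=0b +1406.25ms=3b
2) 1406.25ms=3b +2812.5ms=6b
3) 4218.75ms=9b +1406.25ms=3b
4) 5625.0ms=12b +1406.25ms=3b
5) 7031.25ms=15b +2812.5ms=6b
6) 9843.75ms=21b +1406.25ms=3b
Σ=24b of 24 (128bpm 6/8) — PASS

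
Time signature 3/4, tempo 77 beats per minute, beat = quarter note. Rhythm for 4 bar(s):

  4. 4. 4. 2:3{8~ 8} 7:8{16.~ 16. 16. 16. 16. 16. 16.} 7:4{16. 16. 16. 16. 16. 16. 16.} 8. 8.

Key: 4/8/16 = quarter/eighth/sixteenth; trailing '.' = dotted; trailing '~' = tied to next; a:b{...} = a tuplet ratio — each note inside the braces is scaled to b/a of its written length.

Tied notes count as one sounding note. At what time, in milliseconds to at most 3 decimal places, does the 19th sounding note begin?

1. 0.0ms @ 0 + 1168.831ms (3/2)
2. 1168.831ms @ 3/2 + 1168.831ms (3/2)
3. 2337.662ms @ 3 + 1168.831ms (3/2)
4. 3506.494ms @ 9/2 + 1168.831ms (3/2)
5. 4675.325ms @ 6 + 667.904ms (6/7)
6. 5343.228ms @ 48/7 + 333.952ms (3/7)
7. 5677.18ms @ 51/7 + 333.952ms (3/7)
8. 6011.132ms @ 54/7 + 333.952ms (3/7)
9. 6345.083ms @ 57/7 + 333.952ms (3/7)
10. 6679.035ms @ 60/7 + 333.952ms (3/7)
11. 7012.987ms @ 9 + 166.976ms (3/14)
12. 7179.963ms @ 129/14 + 166.976ms (3/14)
13. 7346.939ms @ 66/7 + 166.976ms (3/14)
14. 7513.915ms @ 135/14 + 166.976ms (3/14)
15. 7680.891ms @ 69/7 + 166.976ms (3/14)
16. 7847.866ms @ 141/14 + 166.976ms (3/14)
17. 8014.842ms @ 72/7 + 166.976ms (3/14)
18. 8181.818ms @ 21/2 + 584.416ms (3/4)
19. 8766.234ms @ 45/4 + 584.416ms (3/4)

note 19 onset = 45/4b = 8766.234ms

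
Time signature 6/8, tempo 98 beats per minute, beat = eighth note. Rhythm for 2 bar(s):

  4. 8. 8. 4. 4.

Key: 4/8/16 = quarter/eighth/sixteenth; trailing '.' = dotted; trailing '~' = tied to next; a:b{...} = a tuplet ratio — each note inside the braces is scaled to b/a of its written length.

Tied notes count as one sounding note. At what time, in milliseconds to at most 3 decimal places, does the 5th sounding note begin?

1. 0.0ms @ 0 + 1836.735ms (3)
2. 1836.735ms @ 3 + 918.367ms (3/2)
3. 2755.102ms @ 9/2 + 918.367ms (3/2)
4. 3673.469ms @ 6 + 1836.735ms (3)
5. 5510.204ms @ 9 + 1836.735ms (3)

note 5 onset = 9b = 5510.204ms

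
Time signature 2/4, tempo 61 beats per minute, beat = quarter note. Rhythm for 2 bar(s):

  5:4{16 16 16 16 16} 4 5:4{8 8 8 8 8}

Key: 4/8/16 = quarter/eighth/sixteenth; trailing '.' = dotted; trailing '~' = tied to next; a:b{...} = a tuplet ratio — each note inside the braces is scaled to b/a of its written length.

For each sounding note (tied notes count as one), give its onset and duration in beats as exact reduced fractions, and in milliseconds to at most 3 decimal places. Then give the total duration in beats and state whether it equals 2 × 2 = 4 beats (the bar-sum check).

1) 0.0ms=0b +196.721ms=1/5b
2) 196.721ms=1/5b +196.721ms=1/5b
3) 393.443ms=2/5b +196.721ms=1/5b
4) 590.164ms=3/5b +196.721ms=1/5b
5) 786.885ms=4/5b +196.721ms=1/5b
6) 983.607ms=1b +983.607ms=1b
7) 1967.213ms=2b +393.443ms=2/5b
8) 2360.656ms=12/5b +393.443ms=2/5b
9) 2754.098ms=14/5b +393.443ms=2/5b
10) 3147.541ms=16/5b +393.443ms=2/5b
11) 3540.984ms=18/5b +393.443ms=2/5b
Σ=4b of 4 (61bpm 2/4) — PASS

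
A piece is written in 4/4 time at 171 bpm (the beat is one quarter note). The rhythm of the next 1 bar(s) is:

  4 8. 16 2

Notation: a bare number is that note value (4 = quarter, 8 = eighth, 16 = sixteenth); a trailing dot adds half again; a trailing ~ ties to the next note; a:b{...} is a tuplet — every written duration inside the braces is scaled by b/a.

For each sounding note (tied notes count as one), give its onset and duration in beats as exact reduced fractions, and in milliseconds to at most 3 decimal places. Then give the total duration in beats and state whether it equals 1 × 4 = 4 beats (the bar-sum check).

1) 0.0ms=0b +350.877ms=1b
2) 350.877ms=1b +263.158ms=3/4b
3) 614.035ms=7/4b +87.719ms=1/4b
4) 701.754ms=2b +701.754ms=2b
Σ=4b of 4 (171bpm 4/4) — PASS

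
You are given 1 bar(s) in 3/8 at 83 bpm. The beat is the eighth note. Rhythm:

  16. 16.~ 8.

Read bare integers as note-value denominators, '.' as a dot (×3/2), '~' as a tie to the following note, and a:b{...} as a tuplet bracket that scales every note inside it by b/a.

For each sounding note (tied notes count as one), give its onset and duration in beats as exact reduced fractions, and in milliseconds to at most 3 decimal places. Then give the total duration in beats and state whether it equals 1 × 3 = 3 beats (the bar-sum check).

1) 0.0ms=0b +542.169ms=3/4b
2) 542.169ms=3/4b +1626.506ms=9/4b
Σ=3b of 3 (83bpm 3/8) — PASS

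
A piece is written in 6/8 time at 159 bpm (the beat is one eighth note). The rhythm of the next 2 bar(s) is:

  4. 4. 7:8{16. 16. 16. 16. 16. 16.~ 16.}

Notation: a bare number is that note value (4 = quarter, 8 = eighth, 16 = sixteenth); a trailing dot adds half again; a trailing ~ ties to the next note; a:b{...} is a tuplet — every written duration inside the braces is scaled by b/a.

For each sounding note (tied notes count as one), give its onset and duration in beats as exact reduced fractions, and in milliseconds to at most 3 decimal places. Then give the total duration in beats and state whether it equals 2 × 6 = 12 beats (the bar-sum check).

1) 0.0ms=0b +1132.075ms=3b
2) 1132.075ms=3b +1132.075ms=3b
3) 2264.151ms=6b +323.45ms=6/7b
4) 2587.601ms=48/7b +323.45ms=6/7b
5) 2911.051ms=54/7b +323.45ms=6/7b
6) 3234.501ms=60/7b +323.45ms=6/7b
7) 3557.951ms=66/7b +323.45ms=6/7b
8) 3881.402ms=72/7b +646.9ms=12/7b
Σ=12b of 12 (159bpm 6/8) — PASS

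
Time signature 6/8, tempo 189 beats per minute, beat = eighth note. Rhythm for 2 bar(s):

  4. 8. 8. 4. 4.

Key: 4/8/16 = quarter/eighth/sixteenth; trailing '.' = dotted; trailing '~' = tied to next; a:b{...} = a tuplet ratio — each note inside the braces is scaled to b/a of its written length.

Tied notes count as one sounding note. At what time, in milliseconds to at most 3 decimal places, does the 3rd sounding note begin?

note 3 onset = 9/2b = 1428.571ms

1. 0.0ms @ 0 + 952.381ms (3)
2. 952.381ms @ 3 + 476.19ms (3/2)
3. 1428.571ms @ 9/2 + 476.19ms (3/2)
4. 1904.762ms @ 6 + 952.381ms (3)
5. 2857.143ms @ 9 + 952.381ms (3)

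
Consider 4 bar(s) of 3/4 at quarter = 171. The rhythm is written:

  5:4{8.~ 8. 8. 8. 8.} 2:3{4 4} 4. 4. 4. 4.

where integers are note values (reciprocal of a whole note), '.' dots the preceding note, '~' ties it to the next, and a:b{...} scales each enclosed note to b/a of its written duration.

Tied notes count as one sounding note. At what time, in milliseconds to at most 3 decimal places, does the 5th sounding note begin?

note 5 onset = 3b = 1052.632ms

1. 0.0ms @ 0 + 421.053ms (6/5)
2. 421.053ms @ 6/5 + 210.526ms (3/5)
3. 631.579ms @ 9/5 + 210.526ms (3/5)
4. 842.105ms @ 12/5 + 210.526ms (3/5)
5. 1052.632ms @ 3 + 526.316ms (3/2)
6. 1578.947ms @ 9/2 + 526.316ms (3/2)
7. 2105.263ms @ 6 + 526.316ms (3/2)
8. 2631.579ms @ 15/2 + 526.316ms (3/2)
9. 3157.895ms @ 9 + 526.316ms (3/2)
10. 3684.211ms @ 21/2 + 526.316ms (3/2)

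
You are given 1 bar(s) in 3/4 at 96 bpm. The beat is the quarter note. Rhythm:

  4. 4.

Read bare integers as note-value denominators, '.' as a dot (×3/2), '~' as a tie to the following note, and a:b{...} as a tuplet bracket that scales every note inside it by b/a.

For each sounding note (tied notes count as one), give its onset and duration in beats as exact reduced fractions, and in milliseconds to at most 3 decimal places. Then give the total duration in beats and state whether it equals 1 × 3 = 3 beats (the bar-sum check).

1) 0.0ms=0b +937.5ms=3/2b
2) 937.5ms=3/2b +937.5ms=3/2b
Σ=3b of 3 (96bpm 3/4) — PASS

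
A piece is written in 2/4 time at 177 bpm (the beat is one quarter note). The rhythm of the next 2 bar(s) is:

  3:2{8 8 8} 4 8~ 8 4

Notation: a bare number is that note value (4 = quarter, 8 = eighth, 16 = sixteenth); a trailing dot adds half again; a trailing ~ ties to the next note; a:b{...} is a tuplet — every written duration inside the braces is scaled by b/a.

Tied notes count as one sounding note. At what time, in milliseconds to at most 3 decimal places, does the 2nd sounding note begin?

1. 0.0ms @ 0 + 112.994ms (1/3)
2. 112.994ms @ 1/3 + 112.994ms (1/3)
3. 225.989ms @ 2/3 + 112.994ms (1/3)
4. 338.983ms @ 1 + 338.983ms (1)
5. 677.966ms @ 2 + 338.983ms (1)
6. 1016.949ms @ 3 + 338.983ms (1)

note 2 onset = 1/3b = 112.994ms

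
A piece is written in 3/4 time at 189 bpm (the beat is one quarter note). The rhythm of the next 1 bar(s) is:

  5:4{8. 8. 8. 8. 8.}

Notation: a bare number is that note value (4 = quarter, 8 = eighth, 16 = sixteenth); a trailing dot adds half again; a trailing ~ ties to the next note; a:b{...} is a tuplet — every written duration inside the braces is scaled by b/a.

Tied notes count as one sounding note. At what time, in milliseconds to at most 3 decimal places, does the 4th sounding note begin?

1. 0.0ms @ 0 + 190.476ms (3/5)
2. 190.476ms @ 3/5 + 190.476ms (3/5)
3. 380.952ms @ 6/5 + 190.476ms (3/5)
4. 571.429ms @ 9/5 + 190.476ms (3/5)
5. 761.905ms @ 12/5 + 190.476ms (3/5)

note 4 onset = 9/5b = 571.429ms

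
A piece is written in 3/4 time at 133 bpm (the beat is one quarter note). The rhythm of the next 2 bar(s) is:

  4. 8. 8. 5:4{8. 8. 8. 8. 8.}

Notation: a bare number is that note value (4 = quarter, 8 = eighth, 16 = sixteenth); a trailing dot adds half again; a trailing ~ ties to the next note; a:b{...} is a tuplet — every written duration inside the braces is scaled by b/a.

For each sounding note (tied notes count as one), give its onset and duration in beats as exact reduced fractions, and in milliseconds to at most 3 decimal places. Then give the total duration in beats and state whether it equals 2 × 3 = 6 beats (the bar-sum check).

1) 0.0ms=0b +676.692ms=3/2b
2) 676.692ms=3/2b +338.346ms=3/4b
3) 1015.038ms=9/4b +338.346ms=3/4b
4) 1353.383ms=3b +270.677ms=3/5b
5) 1624.06ms=18/5b +270.677ms=3/5b
6) 1894.737ms=21/5b +270.677ms=3/5b
7) 2165.414ms=24/5b +270.677ms=3/5b
8) 2436.09ms=27/5b +270.677ms=3/5b
Σ=6b of 6 (133bpm 3/4) — PASS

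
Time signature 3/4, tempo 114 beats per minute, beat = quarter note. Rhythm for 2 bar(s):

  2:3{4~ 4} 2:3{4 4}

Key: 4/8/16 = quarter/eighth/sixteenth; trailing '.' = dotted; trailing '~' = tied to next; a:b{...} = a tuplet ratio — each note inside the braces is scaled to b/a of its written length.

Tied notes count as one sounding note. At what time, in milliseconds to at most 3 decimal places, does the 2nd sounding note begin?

1. 0.0ms @ 0 + 1578.947ms (3)
2. 1578.947ms @ 3 + 789.474ms (3/2)
3. 2368.421ms @ 9/2 + 789.474ms (3/2)

note 2 onset = 3b = 1578.947ms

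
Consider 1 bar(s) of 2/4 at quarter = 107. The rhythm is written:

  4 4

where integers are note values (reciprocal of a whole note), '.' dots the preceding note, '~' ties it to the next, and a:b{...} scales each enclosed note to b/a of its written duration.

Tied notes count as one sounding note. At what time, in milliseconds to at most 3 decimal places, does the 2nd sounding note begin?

note 2 onset = 1b = 560.748ms

1. 0.0ms @ 0 + 560.748ms (1)
2. 560.748ms @ 1 + 560.748ms (1)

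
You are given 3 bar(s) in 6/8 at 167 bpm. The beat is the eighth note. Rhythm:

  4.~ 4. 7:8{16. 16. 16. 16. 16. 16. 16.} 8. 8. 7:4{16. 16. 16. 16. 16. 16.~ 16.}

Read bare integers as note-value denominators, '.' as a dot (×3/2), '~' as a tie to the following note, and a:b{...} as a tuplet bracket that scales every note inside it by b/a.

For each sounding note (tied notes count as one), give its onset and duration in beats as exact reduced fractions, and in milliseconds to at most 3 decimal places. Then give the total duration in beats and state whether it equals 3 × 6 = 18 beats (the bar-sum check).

1) 0.0ms=0b +2155.689ms=6b
2) 2155.689ms=6b +307.956ms=6/7b
3) 2463.644ms=48/7b +307.956ms=6/7b
4) 2771.6ms=54/7b +307.956ms=6/7b
5) 3079.555ms=60/7b +307.956ms=6/7b
6) 3387.511ms=66/7b +307.956ms=6/7b
7) 3695.466ms=72/7b +307.956ms=6/7b
8) 4003.422ms=78/7b +307.956ms=6/7b
9) 4311.377ms=12b +538.922ms=3/2b
10) 4850.299ms=27/2b +538.922ms=3/2b
11) 5389.222ms=15b +153.978ms=3/7b
12) 5543.199ms=108/7b +153.978ms=3/7b
13) 5697.177ms=111/7b +153.978ms=3/7b
14) 5851.155ms=114/7b +153.978ms=3/7b
15) 6005.133ms=117/7b +153.978ms=3/7b
16) 6159.11ms=120/7b +307.956ms=6/7b
Σ=18b of 18 (167bpm 6/8) — PASS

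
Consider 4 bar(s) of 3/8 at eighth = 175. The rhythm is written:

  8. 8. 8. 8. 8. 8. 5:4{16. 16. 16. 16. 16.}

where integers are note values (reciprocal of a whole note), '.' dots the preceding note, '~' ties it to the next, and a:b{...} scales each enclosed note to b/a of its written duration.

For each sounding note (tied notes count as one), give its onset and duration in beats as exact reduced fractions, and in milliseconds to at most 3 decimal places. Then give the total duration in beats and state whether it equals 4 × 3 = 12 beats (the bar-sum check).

1) 0.0ms=0b +514.286ms=3/2b
2) 514.286ms=3/2b +514.286ms=3/2b
3) 1028.571ms=3b +514.286ms=3/2b
4) 1542.857ms=9/2b +514.286ms=3/2b
5) 2057.143ms=6b +514.286ms=3/2b
6) 2571.429ms=15/2b +514.286ms=3/2b
7) 3085.714ms=9b +205.714ms=3/5b
8) 3291.429ms=48/5b +205.714ms=3/5b
9) 3497.143ms=51/5b +205.714ms=3/5b
10) 3702.857ms=54/5b +205.714ms=3/5b
11) 3908.571ms=57/5b +205.714ms=3/5b
Σ=12b of 12 (175bpm 3/8) — PASS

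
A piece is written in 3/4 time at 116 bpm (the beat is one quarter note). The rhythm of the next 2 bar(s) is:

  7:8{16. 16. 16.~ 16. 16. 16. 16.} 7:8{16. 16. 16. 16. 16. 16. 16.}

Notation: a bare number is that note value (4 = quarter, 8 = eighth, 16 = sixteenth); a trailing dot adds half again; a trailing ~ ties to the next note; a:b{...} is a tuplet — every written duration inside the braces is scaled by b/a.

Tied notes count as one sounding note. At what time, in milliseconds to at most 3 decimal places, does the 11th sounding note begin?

1. 0.0ms @ 0 + 221.675ms (3/7)
2. 221.675ms @ 3/7 + 221.675ms (3/7)
3. 443.35ms @ 6/7 + 443.35ms (6/7)
4. 886.7ms @ 12/7 + 221.675ms (3/7)
5. 1108.374ms @ 15/7 + 221.675ms (3/7)
6. 1330.049ms @ 18/7 + 221.675ms (3/7)
7. 1551.724ms @ 3 + 221.675ms (3/7)
8. 1773.399ms @ 24/7 + 221.675ms (3/7)
9. 1995.074ms @ 27/7 + 221.675ms (3/7)
10. 2216.749ms @ 30/7 + 221.675ms (3/7)
11. 2438.424ms @ 33/7 + 221.675ms (3/7)
12. 2660.099ms @ 36/7 + 221.675ms (3/7)
13. 2881.773ms @ 39/7 + 221.675ms (3/7)

note 11 onset = 33/7b = 2438.424ms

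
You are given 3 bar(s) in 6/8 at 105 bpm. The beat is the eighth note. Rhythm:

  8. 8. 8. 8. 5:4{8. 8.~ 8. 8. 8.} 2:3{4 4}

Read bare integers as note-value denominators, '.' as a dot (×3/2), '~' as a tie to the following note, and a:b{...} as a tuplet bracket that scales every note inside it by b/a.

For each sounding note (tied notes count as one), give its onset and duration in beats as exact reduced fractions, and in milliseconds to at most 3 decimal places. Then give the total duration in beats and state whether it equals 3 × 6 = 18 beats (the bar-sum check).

1) 0.0ms=0b +857.143ms=3/2b
2) 857.143ms=3/2b +857.143ms=3/2b
3) 1714.286ms=3b +857.143ms=3/2b
4) 2571.429ms=9/2b +857.143ms=3/2b
5) 3428.571ms=6b +685.714ms=6/5b
6) 4114.286ms=36/5b +1371.429ms=12/5b
7) 5485.714ms=48/5b +685.714ms=6/5b
8) 6171.429ms=54/5b +685.714ms=6/5b
9) 6857.143ms=12b +1714.286ms=3b
10) 8571.429ms=15b +1714.286ms=3b
Σ=18b of 18 (105bpm 6/8) — PASS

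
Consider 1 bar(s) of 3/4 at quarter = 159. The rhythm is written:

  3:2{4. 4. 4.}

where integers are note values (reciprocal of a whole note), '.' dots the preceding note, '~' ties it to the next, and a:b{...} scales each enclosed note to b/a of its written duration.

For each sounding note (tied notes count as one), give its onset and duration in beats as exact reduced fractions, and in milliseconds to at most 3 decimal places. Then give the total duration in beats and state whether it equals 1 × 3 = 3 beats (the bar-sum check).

1) 0.0ms=0b +377.358ms=1b
2) 377.358ms=1b +377.358ms=1b
3) 754.717ms=2b +377.358ms=1b
Σ=3b of 3 (159bpm 3/4) — PASS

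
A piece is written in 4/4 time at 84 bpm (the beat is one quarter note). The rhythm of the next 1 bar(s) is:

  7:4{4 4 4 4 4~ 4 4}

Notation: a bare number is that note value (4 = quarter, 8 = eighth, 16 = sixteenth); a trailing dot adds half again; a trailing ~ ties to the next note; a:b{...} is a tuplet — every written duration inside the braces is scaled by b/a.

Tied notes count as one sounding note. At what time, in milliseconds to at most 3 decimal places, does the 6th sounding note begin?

note 6 onset = 24/7b = 2448.98ms

1. 0.0ms @ 0 + 408.163ms (4/7)
2. 408.163ms @ 4/7 + 408.163ms (4/7)
3. 816.327ms @ 8/7 + 408.163ms (4/7)
4. 1224.49ms @ 12/7 + 408.163ms (4/7)
5. 1632.653ms @ 16/7 + 816.327ms (8/7)
6. 2448.98ms @ 24/7 + 408.163ms (4/7)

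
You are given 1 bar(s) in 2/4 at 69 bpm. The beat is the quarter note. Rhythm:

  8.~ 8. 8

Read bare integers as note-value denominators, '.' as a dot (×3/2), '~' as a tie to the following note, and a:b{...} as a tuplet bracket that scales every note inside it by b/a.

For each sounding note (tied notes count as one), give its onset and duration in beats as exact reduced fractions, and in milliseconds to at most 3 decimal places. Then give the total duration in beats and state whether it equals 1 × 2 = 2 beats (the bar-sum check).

1) 0.0ms=0b +1304.348ms=3/2b
2) 1304.348ms=3/2b +434.783ms=1/2b
Σ=2b of 2 (69bpm 2/4) — PASS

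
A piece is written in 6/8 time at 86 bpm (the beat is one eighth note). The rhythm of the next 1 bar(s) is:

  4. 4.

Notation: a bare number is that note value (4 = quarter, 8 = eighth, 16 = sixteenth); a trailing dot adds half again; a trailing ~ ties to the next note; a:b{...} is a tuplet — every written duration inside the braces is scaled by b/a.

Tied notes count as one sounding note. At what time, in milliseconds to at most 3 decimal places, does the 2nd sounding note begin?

note 2 onset = 3b = 2093.023ms

1. 0.0ms @ 0 + 2093.023ms (3)
2. 2093.023ms @ 3 + 2093.023ms (3)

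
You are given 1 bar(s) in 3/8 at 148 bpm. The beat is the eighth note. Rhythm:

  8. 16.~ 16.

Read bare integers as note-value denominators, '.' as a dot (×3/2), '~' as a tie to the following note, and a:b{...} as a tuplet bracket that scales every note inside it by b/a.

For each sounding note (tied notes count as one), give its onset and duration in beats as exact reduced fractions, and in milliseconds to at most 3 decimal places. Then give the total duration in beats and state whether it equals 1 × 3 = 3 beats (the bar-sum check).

1) 0.0ms=0b +608.108ms=3/2b
2) 608.108ms=3/2b +608.108ms=3/2b
Σ=3b of 3 (148bpm 3/8) — PASS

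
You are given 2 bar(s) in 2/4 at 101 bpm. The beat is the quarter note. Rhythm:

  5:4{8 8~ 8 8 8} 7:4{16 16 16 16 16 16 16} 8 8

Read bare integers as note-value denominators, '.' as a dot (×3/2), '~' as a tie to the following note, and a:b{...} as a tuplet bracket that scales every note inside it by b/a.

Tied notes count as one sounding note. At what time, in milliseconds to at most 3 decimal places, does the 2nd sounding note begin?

note 2 onset = 2/5b = 237.624ms

1. 0.0ms @ 0 + 237.624ms (2/5)
2. 237.624ms @ 2/5 + 475.248ms (4/5)
3. 712.871ms @ 6/5 + 237.624ms (2/5)
4. 950.495ms @ 8/5 + 237.624ms (2/5)
5. 1188.119ms @ 2 + 84.866ms (1/7)
6. 1272.984ms @ 15/7 + 84.866ms (1/7)
7. 1357.85ms @ 16/7 + 84.866ms (1/7)
8. 1442.716ms @ 17/7 + 84.866ms (1/7)
9. 1527.581ms @ 18/7 + 84.866ms (1/7)
10. 1612.447ms @ 19/7 + 84.866ms (1/7)
11. 1697.313ms @ 20/7 + 84.866ms (1/7)
12. 1782.178ms @ 3 + 297.03ms (1/2)
13. 2079.208ms @ 7/2 + 297.03ms (1/2)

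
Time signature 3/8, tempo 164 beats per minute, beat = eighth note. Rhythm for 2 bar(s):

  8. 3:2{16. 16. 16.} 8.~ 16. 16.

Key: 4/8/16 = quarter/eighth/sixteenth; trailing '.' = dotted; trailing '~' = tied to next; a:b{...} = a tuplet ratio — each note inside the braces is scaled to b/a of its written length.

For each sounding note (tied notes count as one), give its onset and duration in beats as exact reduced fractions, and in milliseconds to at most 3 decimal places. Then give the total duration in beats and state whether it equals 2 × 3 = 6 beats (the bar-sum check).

1) 0.0ms=0b +548.78ms=3/2b
2) 548.78ms=3/2b +182.927ms=1/2b
3) 731.707ms=2b +182.927ms=1/2b
4) 914.634ms=5/2b +182.927ms=1/2b
5) 1097.561ms=3b +823.171ms=9/4b
6) 1920.732ms=21/4b +274.39ms=3/4b
Σ=6b of 6 (164bpm 3/8) — PASS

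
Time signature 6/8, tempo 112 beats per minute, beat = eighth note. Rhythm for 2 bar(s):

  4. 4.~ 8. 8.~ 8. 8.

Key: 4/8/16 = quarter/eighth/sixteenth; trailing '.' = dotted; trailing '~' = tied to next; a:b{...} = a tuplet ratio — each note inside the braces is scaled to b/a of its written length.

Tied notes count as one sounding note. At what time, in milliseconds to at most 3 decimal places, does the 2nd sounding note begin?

note 2 onset = 3b = 1607.143ms

1. 0.0ms @ 0 + 1607.143ms (3)
2. 1607.143ms @ 3 + 2410.714ms (9/2)
3. 4017.857ms @ 15/2 + 1607.143ms (3)
4. 5625.0ms @ 21/2 + 803.571ms (3/2)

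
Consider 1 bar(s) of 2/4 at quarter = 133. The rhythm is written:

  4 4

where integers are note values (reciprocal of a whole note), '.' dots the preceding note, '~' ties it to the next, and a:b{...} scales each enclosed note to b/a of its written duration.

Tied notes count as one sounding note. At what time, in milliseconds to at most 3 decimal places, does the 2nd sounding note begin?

1. 0.0ms @ 0 + 451.128ms (1)
2. 451.128ms @ 1 + 451.128ms (1)

note 2 onset = 1b = 451.128ms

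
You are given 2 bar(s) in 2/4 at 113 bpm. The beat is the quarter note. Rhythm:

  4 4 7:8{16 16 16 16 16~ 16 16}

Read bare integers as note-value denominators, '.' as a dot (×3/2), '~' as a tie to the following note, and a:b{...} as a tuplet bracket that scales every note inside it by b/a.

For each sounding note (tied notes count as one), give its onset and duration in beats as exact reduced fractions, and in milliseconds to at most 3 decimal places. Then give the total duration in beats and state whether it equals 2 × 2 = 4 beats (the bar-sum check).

1) 0.0ms=0b +530.973ms=1b
2) 530.973ms=1b +530.973ms=1b
3) 1061.947ms=2b +151.707ms=2/7b
4) 1213.654ms=16/7b +151.707ms=2/7b
5) 1365.36ms=18/7b +151.707ms=2/7b
6) 1517.067ms=20/7b +151.707ms=2/7b
7) 1668.774ms=22/7b +303.413ms=4/7b
8) 1972.187ms=26/7b +151.707ms=2/7b
Σ=4b of 4 (113bpm 2/4) — PASS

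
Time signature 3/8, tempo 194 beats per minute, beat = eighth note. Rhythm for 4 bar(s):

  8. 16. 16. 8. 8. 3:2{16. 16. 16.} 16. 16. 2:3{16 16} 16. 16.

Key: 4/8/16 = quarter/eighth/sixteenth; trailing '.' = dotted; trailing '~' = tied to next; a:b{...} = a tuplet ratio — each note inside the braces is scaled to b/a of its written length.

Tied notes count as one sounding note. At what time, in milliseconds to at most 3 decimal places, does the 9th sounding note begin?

note 9 onset = 15/2b = 2319.588ms

1. 0.0ms @ 0 + 463.918ms (3/2)
2. 463.918ms @ 3/2 + 231.959ms (3/4)
3. 695.876ms @ 9/4 + 231.959ms (3/4)
4. 927.835ms @ 3 + 463.918ms (3/2)
5. 1391.753ms @ 9/2 + 463.918ms (3/2)
6. 1855.67ms @ 6 + 154.639ms (1/2)
7. 2010.309ms @ 13/2 + 154.639ms (1/2)
8. 2164.948ms @ 7 + 154.639ms (1/2)
9. 2319.588ms @ 15/2 + 231.959ms (3/4)
10. 2551.546ms @ 33/4 + 231.959ms (3/4)
11. 2783.505ms @ 9 + 231.959ms (3/4)
12. 3015.464ms @ 39/4 + 231.959ms (3/4)
13. 3247.423ms @ 21/2 + 231.959ms (3/4)
14. 3479.381ms @ 45/4 + 231.959ms (3/4)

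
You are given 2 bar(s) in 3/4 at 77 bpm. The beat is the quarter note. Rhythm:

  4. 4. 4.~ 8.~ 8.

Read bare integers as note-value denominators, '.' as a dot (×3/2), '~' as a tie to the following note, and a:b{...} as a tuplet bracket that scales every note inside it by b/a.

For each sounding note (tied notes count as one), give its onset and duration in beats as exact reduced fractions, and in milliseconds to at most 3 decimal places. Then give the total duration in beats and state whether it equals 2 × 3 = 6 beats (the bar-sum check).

1) 0.0ms=0b +1168.831ms=3/2b
2) 1168.831ms=3/2b +1168.831ms=3/2b
3) 2337.662ms=3b +2337.662ms=3b
Σ=6b of 6 (77bpm 3/4) — PASS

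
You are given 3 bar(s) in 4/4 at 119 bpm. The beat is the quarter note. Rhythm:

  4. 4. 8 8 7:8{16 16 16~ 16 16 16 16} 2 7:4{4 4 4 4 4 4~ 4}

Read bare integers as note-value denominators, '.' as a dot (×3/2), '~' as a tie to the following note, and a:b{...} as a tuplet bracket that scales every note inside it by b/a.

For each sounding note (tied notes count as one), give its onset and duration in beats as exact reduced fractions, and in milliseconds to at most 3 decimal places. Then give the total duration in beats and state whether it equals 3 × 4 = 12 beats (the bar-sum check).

1) 0.0ms=0b +756.303ms=3/2b
2) 756.303ms=3/2b +756.303ms=3/2b
3) 1512.605ms=3b +252.101ms=1/2b
4) 1764.706ms=7/2b +252.101ms=1/2b
5) 2016.807ms=4b +144.058ms=2/7b
6) 2160.864ms=30/7b +144.058ms=2/7b
7) 2304.922ms=32/7b +288.115ms=4/7b
8) 2593.037ms=36/7b +144.058ms=2/7b
9) 2737.095ms=38/7b +144.058ms=2/7b
10) 2881.152ms=40/7b +144.058ms=2/7b
11) 3025.21ms=6b +1008.403ms=2b
12) 4033.613ms=8b +288.115ms=4/7b
13) 4321.729ms=60/7b +288.115ms=4/7b
14) 4609.844ms=64/7b +288.115ms=4/7b
15) 4897.959ms=68/7b +288.115ms=4/7b
16) 5186.074ms=72/7b +288.115ms=4/7b
17) 5474.19ms=76/7b +576.23ms=8/7b
Σ=12b of 12 (119bpm 4/4) — PASS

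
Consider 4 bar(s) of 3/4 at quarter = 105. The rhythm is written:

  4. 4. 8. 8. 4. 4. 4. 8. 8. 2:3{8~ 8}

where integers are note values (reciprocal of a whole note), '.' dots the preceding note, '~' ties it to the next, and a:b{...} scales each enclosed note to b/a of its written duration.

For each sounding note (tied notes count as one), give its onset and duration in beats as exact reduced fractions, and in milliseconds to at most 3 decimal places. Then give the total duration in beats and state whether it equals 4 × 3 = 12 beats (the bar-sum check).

1) 0.0ms=0b +857.143ms=3/2b
2) 857.143ms=3/2b +857.143ms=3/2b
3) 1714.286ms=3b +428.571ms=3/4b
4) 2142.857ms=15/4b +428.571ms=3/4b
5) 2571.429ms=9/2b +857.143ms=3/2b
6) 3428.571ms=6b +857.143ms=3/2b
7) 4285.714ms=15/2b +857.143ms=3/2b
8) 5142.857ms=9b +428.571ms=3/4b
9) 5571.429ms=39/4b +428.571ms=3/4b
10) 6000.0ms=21/2b +857.143ms=3/2b
Σ=12b of 12 (105bpm 3/4) — PASS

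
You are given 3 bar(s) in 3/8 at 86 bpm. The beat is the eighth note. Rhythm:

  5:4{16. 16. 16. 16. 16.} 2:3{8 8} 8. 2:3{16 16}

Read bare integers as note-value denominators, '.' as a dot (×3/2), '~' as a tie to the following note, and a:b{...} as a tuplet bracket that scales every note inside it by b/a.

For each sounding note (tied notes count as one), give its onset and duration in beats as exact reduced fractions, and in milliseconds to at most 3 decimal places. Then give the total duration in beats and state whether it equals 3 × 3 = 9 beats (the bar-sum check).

1) 0.0ms=0b +418.605ms=3/5b
2) 418.605ms=3/5b +418.605ms=3/5b
3) 837.209ms=6/5b +418.605ms=3/5b
4) 1255.814ms=9/5b +418.605ms=3/5b
5) 1674.419ms=12/5b +418.605ms=3/5b
6) 2093.023ms=3b +1046.512ms=3/2b
7) 3139.535ms=9/2b +1046.512ms=3/2b
8) 4186.047ms=6b +1046.512ms=3/2b
9) 5232.558ms=15/2b +523.256ms=3/4b
10) 5755.814ms=33/4b +523.256ms=3/4b
Σ=9b of 9 (86bpm 3/8) — PASS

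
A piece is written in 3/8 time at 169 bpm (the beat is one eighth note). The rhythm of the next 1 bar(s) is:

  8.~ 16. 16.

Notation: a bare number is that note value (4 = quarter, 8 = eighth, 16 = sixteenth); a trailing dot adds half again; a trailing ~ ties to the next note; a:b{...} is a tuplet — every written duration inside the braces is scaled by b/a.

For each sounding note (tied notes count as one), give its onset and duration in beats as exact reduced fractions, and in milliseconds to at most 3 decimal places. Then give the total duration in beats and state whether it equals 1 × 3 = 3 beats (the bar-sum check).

1) 0.0ms=0b +798.817ms=9/4b
2) 798.817ms=9/4b +266.272ms=3/4b
Σ=3b of 3 (169bpm 3/8) — PASS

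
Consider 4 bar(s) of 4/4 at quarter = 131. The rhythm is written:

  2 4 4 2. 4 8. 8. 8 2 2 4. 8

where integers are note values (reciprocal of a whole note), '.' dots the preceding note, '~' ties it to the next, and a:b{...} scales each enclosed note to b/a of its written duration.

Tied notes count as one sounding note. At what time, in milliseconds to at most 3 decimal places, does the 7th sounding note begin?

note 7 onset = 35/4b = 4007.634ms

1. 0.0ms @ 0 + 916.031ms (2)
2. 916.031ms @ 2 + 458.015ms (1)
3. 1374.046ms @ 3 + 458.015ms (1)
4. 1832.061ms @ 4 + 1374.046ms (3)
5. 3206.107ms @ 7 + 458.015ms (1)
6. 3664.122ms @ 8 + 343.511ms (3/4)
7. 4007.634ms @ 35/4 + 343.511ms (3/4)
8. 4351.145ms @ 19/2 + 229.008ms (1/2)
9. 4580.153ms @ 10 + 916.031ms (2)
10. 5496.183ms @ 12 + 916.031ms (2)
11. 6412.214ms @ 14 + 687.023ms (3/2)
12. 7099.237ms @ 31/2 + 229.008ms (1/2)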